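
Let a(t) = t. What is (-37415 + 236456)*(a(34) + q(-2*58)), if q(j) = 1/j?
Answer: 784818663/116 ≈ 6.7657e+6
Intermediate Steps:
(-37415 + 236456)*(a(34) + q(-2*58)) = (-37415 + 236456)*(34 + 1/(-2*58)) = 199041*(34 + 1/(-116)) = 199041*(34 - 1/116) = 199041*(3943/116) = 784818663/116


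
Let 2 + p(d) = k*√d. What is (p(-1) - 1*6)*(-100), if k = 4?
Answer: 800 - 400*I ≈ 800.0 - 400.0*I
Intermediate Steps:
p(d) = -2 + 4*√d
(p(-1) - 1*6)*(-100) = ((-2 + 4*√(-1)) - 1*6)*(-100) = ((-2 + 4*I) - 6)*(-100) = (-8 + 4*I)*(-100) = 800 - 400*I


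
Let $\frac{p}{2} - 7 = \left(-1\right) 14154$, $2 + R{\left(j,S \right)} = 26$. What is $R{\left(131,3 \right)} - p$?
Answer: $28318$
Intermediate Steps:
$R{\left(j,S \right)} = 24$ ($R{\left(j,S \right)} = -2 + 26 = 24$)
$p = -28294$ ($p = 14 + 2 \left(\left(-1\right) 14154\right) = 14 + 2 \left(-14154\right) = 14 - 28308 = -28294$)
$R{\left(131,3 \right)} - p = 24 - -28294 = 24 + 28294 = 28318$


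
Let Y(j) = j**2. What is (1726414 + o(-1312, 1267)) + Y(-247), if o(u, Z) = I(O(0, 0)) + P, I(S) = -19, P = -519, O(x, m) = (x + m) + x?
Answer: 1786885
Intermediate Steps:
O(x, m) = m + 2*x (O(x, m) = (m + x) + x = m + 2*x)
o(u, Z) = -538 (o(u, Z) = -19 - 519 = -538)
(1726414 + o(-1312, 1267)) + Y(-247) = (1726414 - 538) + (-247)**2 = 1725876 + 61009 = 1786885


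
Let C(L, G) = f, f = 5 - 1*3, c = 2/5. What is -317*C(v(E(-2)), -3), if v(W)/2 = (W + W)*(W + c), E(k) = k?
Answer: -634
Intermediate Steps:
c = ⅖ (c = 2*(⅕) = ⅖ ≈ 0.40000)
v(W) = 4*W*(⅖ + W) (v(W) = 2*((W + W)*(W + ⅖)) = 2*((2*W)*(⅖ + W)) = 2*(2*W*(⅖ + W)) = 4*W*(⅖ + W))
f = 2 (f = 5 - 3 = 2)
C(L, G) = 2
-317*C(v(E(-2)), -3) = -317*2 = -634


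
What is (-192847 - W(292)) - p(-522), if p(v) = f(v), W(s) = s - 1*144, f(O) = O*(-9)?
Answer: -197693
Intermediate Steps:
f(O) = -9*O
W(s) = -144 + s (W(s) = s - 144 = -144 + s)
p(v) = -9*v
(-192847 - W(292)) - p(-522) = (-192847 - (-144 + 292)) - (-9)*(-522) = (-192847 - 1*148) - 1*4698 = (-192847 - 148) - 4698 = -192995 - 4698 = -197693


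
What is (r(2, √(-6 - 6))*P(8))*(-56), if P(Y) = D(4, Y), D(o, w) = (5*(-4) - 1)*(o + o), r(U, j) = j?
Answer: 18816*I*√3 ≈ 32590.0*I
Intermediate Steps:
D(o, w) = -42*o (D(o, w) = (-20 - 1)*(2*o) = -42*o)
P(Y) = -168 (P(Y) = -42*4 = -168)
(r(2, √(-6 - 6))*P(8))*(-56) = (√(-6 - 6)*(-168))*(-56) = (√(-12)*(-168))*(-56) = ((2*I*√3)*(-168))*(-56) = -336*I*√3*(-56) = 18816*I*√3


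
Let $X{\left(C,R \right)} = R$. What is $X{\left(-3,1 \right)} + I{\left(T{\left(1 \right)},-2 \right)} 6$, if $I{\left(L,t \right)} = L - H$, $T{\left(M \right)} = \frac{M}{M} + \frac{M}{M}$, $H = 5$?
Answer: $-17$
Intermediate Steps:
$T{\left(M \right)} = 2$ ($T{\left(M \right)} = 1 + 1 = 2$)
$I{\left(L,t \right)} = -5 + L$ ($I{\left(L,t \right)} = L - 5 = -5 + L$)
$X{\left(-3,1 \right)} + I{\left(T{\left(1 \right)},-2 \right)} 6 = 1 + \left(-5 + 2\right) 6 = 1 - 18 = -17$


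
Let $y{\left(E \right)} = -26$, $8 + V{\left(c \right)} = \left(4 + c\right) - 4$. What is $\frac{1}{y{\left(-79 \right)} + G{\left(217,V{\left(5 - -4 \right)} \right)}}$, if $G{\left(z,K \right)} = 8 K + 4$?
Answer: $- \frac{1}{14} \approx -0.071429$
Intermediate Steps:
$V{\left(c \right)} = -8 + c$ ($V{\left(c \right)} = -8 + \left(\left(4 + c\right) - 4\right) = -8 + c$)
$G{\left(z,K \right)} = 4 + 8 K$
$\frac{1}{y{\left(-79 \right)} + G{\left(217,V{\left(5 - -4 \right)} \right)}} = \frac{1}{-26 + \left(4 + 8 \left(-8 + \left(5 - -4\right)\right)\right)} = \frac{1}{-26 + \left(4 + 8 \left(-8 + \left(5 + 4\right)\right)\right)} = \frac{1}{-26 + \left(4 + 8 \left(-8 + 9\right)\right)} = \frac{1}{-26 + \left(4 + 8 \cdot 1\right)} = \frac{1}{-26 + \left(4 + 8\right)} = \frac{1}{-26 + 12} = \frac{1}{-14} = - \frac{1}{14}$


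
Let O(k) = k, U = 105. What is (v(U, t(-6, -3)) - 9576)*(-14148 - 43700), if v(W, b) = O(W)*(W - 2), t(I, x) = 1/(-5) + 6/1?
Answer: -71673672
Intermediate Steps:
t(I, x) = 29/5 (t(I, x) = 1*(-⅕) + 6*1 = -⅕ + 6 = 29/5)
v(W, b) = W*(-2 + W) (v(W, b) = W*(W - 2) = W*(-2 + W))
(v(U, t(-6, -3)) - 9576)*(-14148 - 43700) = (105*(-2 + 105) - 9576)*(-14148 - 43700) = (105*103 - 9576)*(-57848) = (10815 - 9576)*(-57848) = 1239*(-57848) = -71673672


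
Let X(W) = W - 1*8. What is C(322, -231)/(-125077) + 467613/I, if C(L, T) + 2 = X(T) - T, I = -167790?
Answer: -19495317767/6995556610 ≈ -2.7868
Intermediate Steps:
X(W) = -8 + W (X(W) = W - 8 = -8 + W)
C(L, T) = -10 (C(L, T) = -2 + ((-8 + T) - T) = -2 - 8 = -10)
C(322, -231)/(-125077) + 467613/I = -10/(-125077) + 467613/(-167790) = -10*(-1/125077) + 467613*(-1/167790) = 10/125077 - 155871/55930 = -19495317767/6995556610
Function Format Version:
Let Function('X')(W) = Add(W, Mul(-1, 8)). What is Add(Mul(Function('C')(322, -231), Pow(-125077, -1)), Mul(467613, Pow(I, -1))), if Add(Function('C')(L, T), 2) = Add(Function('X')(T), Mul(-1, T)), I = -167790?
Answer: Rational(-19495317767, 6995556610) ≈ -2.7868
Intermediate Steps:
Function('X')(W) = Add(-8, W) (Function('X')(W) = Add(W, -8) = Add(-8, W))
Function('C')(L, T) = -10 (Function('C')(L, T) = Add(-2, Add(Add(-8, T), Mul(-1, T))) = Add(-2, -8) = -10)
Add(Mul(Function('C')(322, -231), Pow(-125077, -1)), Mul(467613, Pow(I, -1))) = Add(Mul(-10, Pow(-125077, -1)), Mul(467613, Pow(-167790, -1))) = Add(Mul(-10, Rational(-1, 125077)), Mul(467613, Rational(-1, 167790))) = Add(Rational(10, 125077), Rational(-155871, 55930)) = Rational(-19495317767, 6995556610)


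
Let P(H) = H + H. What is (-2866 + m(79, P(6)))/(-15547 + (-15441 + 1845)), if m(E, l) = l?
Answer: 2854/29143 ≈ 0.097931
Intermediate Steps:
P(H) = 2*H
(-2866 + m(79, P(6)))/(-15547 + (-15441 + 1845)) = (-2866 + 2*6)/(-15547 + (-15441 + 1845)) = (-2866 + 12)/(-15547 - 13596) = -2854/(-29143) = -2854*(-1/29143) = 2854/29143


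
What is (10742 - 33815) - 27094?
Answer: -50167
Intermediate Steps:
(10742 - 33815) - 27094 = -23073 - 27094 = -50167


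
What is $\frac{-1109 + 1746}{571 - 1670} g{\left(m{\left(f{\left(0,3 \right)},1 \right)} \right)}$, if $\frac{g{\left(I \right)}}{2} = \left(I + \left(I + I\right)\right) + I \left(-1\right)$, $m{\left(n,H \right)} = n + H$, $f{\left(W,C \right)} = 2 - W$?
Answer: $- \frac{1092}{157} \approx -6.9554$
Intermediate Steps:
$m{\left(n,H \right)} = H + n$
$g{\left(I \right)} = 4 I$ ($g{\left(I \right)} = 2 \left(\left(I + \left(I + I\right)\right) + I \left(-1\right)\right) = 2 \left(\left(I + 2 I\right) - I\right) = 2 \left(3 I - I\right) = 2 \cdot 2 I = 4 I$)
$\frac{-1109 + 1746}{571 - 1670} g{\left(m{\left(f{\left(0,3 \right)},1 \right)} \right)} = \frac{-1109 + 1746}{571 - 1670} \cdot 4 \left(1 + \left(2 - 0\right)\right) = \frac{637}{-1099} \cdot 4 \left(1 + \left(2 + 0\right)\right) = 637 \left(- \frac{1}{1099}\right) 4 \left(1 + 2\right) = - \frac{91 \cdot 4 \cdot 3}{157} = \left(- \frac{91}{157}\right) 12 = - \frac{1092}{157}$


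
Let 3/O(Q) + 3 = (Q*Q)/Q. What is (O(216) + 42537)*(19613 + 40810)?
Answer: 182485194144/71 ≈ 2.5702e+9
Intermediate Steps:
O(Q) = 3/(-3 + Q) (O(Q) = 3/(-3 + (Q*Q)/Q) = 3/(-3 + Q²/Q) = 3/(-3 + Q))
(O(216) + 42537)*(19613 + 40810) = (3/(-3 + 216) + 42537)*(19613 + 40810) = (3/213 + 42537)*60423 = (3*(1/213) + 42537)*60423 = (1/71 + 42537)*60423 = (3020128/71)*60423 = 182485194144/71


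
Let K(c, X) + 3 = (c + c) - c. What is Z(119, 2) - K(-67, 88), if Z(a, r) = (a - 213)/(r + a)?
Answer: 8376/121 ≈ 69.223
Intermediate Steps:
K(c, X) = -3 + c (K(c, X) = -3 + ((c + c) - c) = -3 + (2*c - c) = -3 + c)
Z(a, r) = (-213 + a)/(a + r)
Z(119, 2) - K(-67, 88) = (-213 + 119)/(119 + 2) - (-3 - 67) = -94/121 - 1*(-70) = (1/121)*(-94) + 70 = -94/121 + 70 = 8376/121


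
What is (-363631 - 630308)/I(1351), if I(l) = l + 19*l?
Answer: -993939/27020 ≈ -36.785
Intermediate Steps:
I(l) = 20*l
(-363631 - 630308)/I(1351) = (-363631 - 630308)/((20*1351)) = -993939/27020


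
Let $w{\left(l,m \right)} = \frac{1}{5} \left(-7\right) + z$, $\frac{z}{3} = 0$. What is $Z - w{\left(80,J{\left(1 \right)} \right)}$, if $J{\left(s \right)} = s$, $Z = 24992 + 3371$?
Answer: $\frac{141822}{5} \approx 28364.0$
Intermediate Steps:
$Z = 28363$
$z = 0$ ($z = 3 \cdot 0 = 0$)
$w{\left(l,m \right)} = - \frac{7}{5}$ ($w{\left(l,m \right)} = \frac{1}{5} \left(-7\right) + 0 = - \frac{7}{5} + 0 = - \frac{7}{5}$)
$Z - w{\left(80,J{\left(1 \right)} \right)} = 28363 - - \frac{7}{5} = 28363 + \frac{7}{5} = \frac{141822}{5}$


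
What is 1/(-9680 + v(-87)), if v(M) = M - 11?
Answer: -1/9778 ≈ -0.00010227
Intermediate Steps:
v(M) = -11 + M
1/(-9680 + v(-87)) = 1/(-9680 + (-11 - 87)) = 1/(-9680 - 98) = 1/(-9778) = -1/9778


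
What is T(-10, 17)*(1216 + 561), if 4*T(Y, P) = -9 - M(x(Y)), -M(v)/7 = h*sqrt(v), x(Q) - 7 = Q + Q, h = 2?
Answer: -15993/4 + 12439*I*sqrt(13)/2 ≈ -3998.3 + 22425.0*I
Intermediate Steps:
x(Q) = 7 + 2*Q (x(Q) = 7 + (Q + Q) = 7 + 2*Q)
M(v) = -14*sqrt(v)
T(Y, P) = -9/4 + 7*sqrt(7 + 2*Y)/2 (T(Y, P) = (-9 - (-14)*sqrt(7 + 2*Y))/4 = (-9 + 14*sqrt(7 + 2*Y))/4 = -9/4 + 7*sqrt(7 + 2*Y)/2)
T(-10, 17)*(1216 + 561) = (-9/4 + 7*sqrt(7 + 2*(-10))/2)*(1216 + 561) = (-9/4 + 7*sqrt(7 - 20)/2)*1777 = (-9/4 + 7*sqrt(-13)/2)*1777 = (-9/4 + 7*(I*sqrt(13))/2)*1777 = (-9/4 + 7*I*sqrt(13)/2)*1777 = -15993/4 + 12439*I*sqrt(13)/2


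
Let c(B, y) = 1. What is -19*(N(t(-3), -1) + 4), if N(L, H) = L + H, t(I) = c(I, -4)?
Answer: -76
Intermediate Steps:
t(I) = 1
N(L, H) = H + L
-19*(N(t(-3), -1) + 4) = -19*((-1 + 1) + 4) = -19*(0 + 4) = -19*4 = -76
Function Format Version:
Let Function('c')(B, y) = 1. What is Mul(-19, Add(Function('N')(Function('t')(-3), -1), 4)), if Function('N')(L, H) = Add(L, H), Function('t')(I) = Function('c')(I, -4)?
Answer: -76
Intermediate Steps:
Function('t')(I) = 1
Function('N')(L, H) = Add(H, L)
Mul(-19, Add(Function('N')(Function('t')(-3), -1), 4)) = Mul(-19, Add(Add(-1, 1), 4)) = Mul(-19, Add(0, 4)) = Mul(-19, 4) = -76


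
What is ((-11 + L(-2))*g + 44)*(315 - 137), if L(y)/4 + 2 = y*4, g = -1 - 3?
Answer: 44144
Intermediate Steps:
g = -4
L(y) = -8 + 16*y (L(y) = -8 + 4*(y*4) = -8 + 4*(4*y) = -8 + 16*y)
((-11 + L(-2))*g + 44)*(315 - 137) = ((-11 + (-8 + 16*(-2)))*(-4) + 44)*(315 - 137) = ((-11 + (-8 - 32))*(-4) + 44)*178 = ((-11 - 40)*(-4) + 44)*178 = (-51*(-4) + 44)*178 = (204 + 44)*178 = 248*178 = 44144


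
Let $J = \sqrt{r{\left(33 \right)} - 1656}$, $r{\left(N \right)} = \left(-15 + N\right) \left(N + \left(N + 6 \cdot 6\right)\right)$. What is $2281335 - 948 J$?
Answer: $2281335 - 5688 \sqrt{5} \approx 2.2686 \cdot 10^{6}$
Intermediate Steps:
$r{\left(N \right)} = \left(-15 + N\right) \left(36 + 2 N\right)$ ($r{\left(N \right)} = \left(-15 + N\right) \left(N + \left(N + 36\right)\right) = \left(-15 + N\right) \left(N + \left(36 + N\right)\right) = \left(-15 + N\right) \left(36 + 2 N\right)$)
$J = 6 \sqrt{5}$ ($J = \sqrt{\left(-540 + 2 \cdot 33^{2} + 6 \cdot 33\right) - 1656} = \sqrt{\left(-540 + 2 \cdot 1089 + 198\right) - 1656} = \sqrt{\left(-540 + 2178 + 198\right) - 1656} = \sqrt{1836 - 1656} = \sqrt{180} = 6 \sqrt{5} \approx 13.416$)
$2281335 - 948 J = 2281335 - 948 \cdot 6 \sqrt{5} = 2281335 - 5688 \sqrt{5}$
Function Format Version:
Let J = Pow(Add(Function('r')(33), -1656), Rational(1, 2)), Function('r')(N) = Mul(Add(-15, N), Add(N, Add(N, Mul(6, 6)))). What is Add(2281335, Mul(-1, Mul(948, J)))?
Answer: Add(2281335, Mul(-5688, Pow(5, Rational(1, 2)))) ≈ 2.2686e+6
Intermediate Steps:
Function('r')(N) = Mul(Add(-15, N), Add(36, Mul(2, N))) (Function('r')(N) = Mul(Add(-15, N), Add(N, Add(N, 36))) = Mul(Add(-15, N), Add(N, Add(36, N))) = Mul(Add(-15, N), Add(36, Mul(2, N))))
J = Mul(6, Pow(5, Rational(1, 2))) (J = Pow(Add(Add(-540, Mul(2, Pow(33, 2)), Mul(6, 33)), -1656), Rational(1, 2)) = Pow(Add(Add(-540, Mul(2, 1089), 198), -1656), Rational(1, 2)) = Pow(Add(Add(-540, 2178, 198), -1656), Rational(1, 2)) = Pow(Add(1836, -1656), Rational(1, 2)) = Pow(180, Rational(1, 2)) = Mul(6, Pow(5, Rational(1, 2))) ≈ 13.416)
Add(2281335, Mul(-1, Mul(948, J))) = Add(2281335, Mul(-1, Mul(948, Mul(6, Pow(5, Rational(1, 2)))))) = Add(2281335, Mul(-1, Mul(5688, Pow(5, Rational(1, 2))))) = Add(2281335, Mul(-5688, Pow(5, Rational(1, 2))))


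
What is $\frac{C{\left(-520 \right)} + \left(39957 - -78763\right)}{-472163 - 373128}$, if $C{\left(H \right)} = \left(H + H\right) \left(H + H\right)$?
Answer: $- \frac{1200320}{845291} \approx -1.42$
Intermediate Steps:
$C{\left(H \right)} = 4 H^{2}$ ($C{\left(H \right)} = 2 H 2 H = 4 H^{2}$)
$\frac{C{\left(-520 \right)} + \left(39957 - -78763\right)}{-472163 - 373128} = \frac{4 \left(-520\right)^{2} + \left(39957 - -78763\right)}{-472163 - 373128} = \frac{4 \cdot 270400 + \left(39957 + 78763\right)}{-845291} = \left(1081600 + 118720\right) \left(- \frac{1}{845291}\right) = 1200320 \left(- \frac{1}{845291}\right) = - \frac{1200320}{845291}$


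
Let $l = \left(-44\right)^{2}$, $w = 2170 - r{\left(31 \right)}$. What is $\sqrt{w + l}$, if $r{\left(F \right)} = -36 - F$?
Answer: $\sqrt{4173} \approx 64.599$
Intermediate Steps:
$w = 2237$ ($w = 2170 - \left(-36 - 31\right) = 2170 - -67 = 2170 + 67 = 2237$)
$l = 1936$
$\sqrt{w + l} = \sqrt{2237 + 1936} = \sqrt{4173}$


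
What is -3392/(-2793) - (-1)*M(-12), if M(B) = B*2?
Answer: -63640/2793 ≈ -22.786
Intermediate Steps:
M(B) = 2*B
-3392/(-2793) - (-1)*M(-12) = -3392/(-2793) - (-1)*2*(-12) = -3392*(-1/2793) - (-1)*(-24) = 3392/2793 - 1*24 = 3392/2793 - 24 = -63640/2793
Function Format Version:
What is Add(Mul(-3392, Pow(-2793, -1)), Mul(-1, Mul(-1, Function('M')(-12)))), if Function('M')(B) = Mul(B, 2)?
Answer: Rational(-63640, 2793) ≈ -22.786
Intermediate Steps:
Function('M')(B) = Mul(2, B)
Add(Mul(-3392, Pow(-2793, -1)), Mul(-1, Mul(-1, Function('M')(-12)))) = Add(Mul(-3392, Pow(-2793, -1)), Mul(-1, Mul(-1, Mul(2, -12)))) = Add(Mul(-3392, Rational(-1, 2793)), Mul(-1, Mul(-1, -24))) = Add(Rational(3392, 2793), Mul(-1, 24)) = Add(Rational(3392, 2793), -24) = Rational(-63640, 2793)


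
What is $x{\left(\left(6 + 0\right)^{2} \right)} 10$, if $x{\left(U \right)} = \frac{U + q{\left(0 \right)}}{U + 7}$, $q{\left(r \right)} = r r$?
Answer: $\frac{360}{43} \approx 8.3721$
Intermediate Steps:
$q{\left(r \right)} = r^{2}$
$x{\left(U \right)} = \frac{U}{7 + U}$ ($x{\left(U \right)} = \frac{U + 0^{2}}{U + 7} = \frac{U + 0}{7 + U} = \frac{U}{7 + U}$)
$x{\left(\left(6 + 0\right)^{2} \right)} 10 = \frac{\left(6 + 0\right)^{2}}{7 + \left(6 + 0\right)^{2}} \cdot 10 = \frac{6^{2}}{7 + 6^{2}} \cdot 10 = \frac{36}{7 + 36} \cdot 10 = \frac{36}{43} \cdot 10 = \frac{360}{43}$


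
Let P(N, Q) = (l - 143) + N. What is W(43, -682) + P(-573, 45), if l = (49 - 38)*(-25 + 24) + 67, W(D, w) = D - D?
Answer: -660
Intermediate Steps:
W(D, w) = 0
l = 56 (l = 11*(-1) + 67 = -11 + 67 = 56)
P(N, Q) = -87 + N (P(N, Q) = (56 - 143) + N = -87 + N)
W(43, -682) + P(-573, 45) = 0 + (-87 - 573) = 0 - 660 = -660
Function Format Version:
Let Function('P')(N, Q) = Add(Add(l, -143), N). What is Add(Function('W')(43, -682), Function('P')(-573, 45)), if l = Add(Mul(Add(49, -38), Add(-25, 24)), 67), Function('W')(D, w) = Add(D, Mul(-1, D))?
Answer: -660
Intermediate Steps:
Function('W')(D, w) = 0
l = 56 (l = Add(Mul(11, -1), 67) = Add(-11, 67) = 56)
Function('P')(N, Q) = Add(-87, N) (Function('P')(N, Q) = Add(Add(56, -143), N) = Add(-87, N))
Add(Function('W')(43, -682), Function('P')(-573, 45)) = Add(0, Add(-87, -573)) = Add(0, -660) = -660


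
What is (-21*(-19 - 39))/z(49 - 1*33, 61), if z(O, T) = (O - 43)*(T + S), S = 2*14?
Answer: -406/801 ≈ -0.50687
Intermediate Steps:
S = 28
z(O, T) = (-43 + O)*(28 + T) (z(O, T) = (O - 43)*(T + 28) = (-43 + O)*(28 + T))
(-21*(-19 - 39))/z(49 - 1*33, 61) = (-21*(-19 - 39))/(-1204 - 43*61 + 28*(49 - 1*33) + (49 - 1*33)*61) = (-21*(-58))/(-1204 - 2623 + 28*(49 - 33) + (49 - 33)*61) = 1218/(-1204 - 2623 + 28*16 + 16*61) = 1218/(-1204 - 2623 + 448 + 976) = 1218/(-2403) = 1218*(-1/2403) = -406/801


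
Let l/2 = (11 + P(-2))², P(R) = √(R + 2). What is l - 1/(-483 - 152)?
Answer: 153671/635 ≈ 242.00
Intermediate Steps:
P(R) = √(2 + R)
l = 242 (l = 2*(11 + √(2 - 2))² = 2*(11 + √0)² = 2*(11 + 0)² = 2*11² = 2*121 = 242)
l - 1/(-483 - 152) = 242 - 1/(-483 - 152) = 242 - 1/(-635) = 242 - 1*(-1/635) = 242 + 1/635 = 153671/635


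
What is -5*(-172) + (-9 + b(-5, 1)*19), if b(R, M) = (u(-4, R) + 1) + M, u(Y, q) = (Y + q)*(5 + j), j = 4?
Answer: -650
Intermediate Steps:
u(Y, q) = 9*Y + 9*q (u(Y, q) = (Y + q)*(5 + 4) = (Y + q)*9 = 9*Y + 9*q)
b(R, M) = -35 + M + 9*R (b(R, M) = ((9*(-4) + 9*R) + 1) + M = ((-36 + 9*R) + 1) + M = (-35 + 9*R) + M = -35 + M + 9*R)
-5*(-172) + (-9 + b(-5, 1)*19) = -5*(-172) + (-9 + (-35 + 1 + 9*(-5))*19) = 860 + (-9 + (-35 + 1 - 45)*19) = 860 + (-9 - 79*19) = 860 + (-9 - 1501) = 860 - 1510 = -650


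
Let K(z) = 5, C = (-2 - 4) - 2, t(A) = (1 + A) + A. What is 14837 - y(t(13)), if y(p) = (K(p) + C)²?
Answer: 14828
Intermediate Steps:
t(A) = 1 + 2*A
C = -8 (C = -6 - 2 = -8)
y(p) = 9 (y(p) = (5 - 8)² = (-3)² = 9)
14837 - y(t(13)) = 14837 - 1*9 = 14837 - 9 = 14828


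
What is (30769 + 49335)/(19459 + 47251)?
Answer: 40052/33355 ≈ 1.2008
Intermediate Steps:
(30769 + 49335)/(19459 + 47251) = 80104/66710 = 80104*(1/66710) = 40052/33355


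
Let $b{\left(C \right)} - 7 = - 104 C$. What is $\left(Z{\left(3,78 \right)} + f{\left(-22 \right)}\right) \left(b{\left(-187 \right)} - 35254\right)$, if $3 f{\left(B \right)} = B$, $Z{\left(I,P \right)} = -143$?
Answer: $\frac{7125349}{3} \approx 2.3751 \cdot 10^{6}$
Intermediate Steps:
$b{\left(C \right)} = 7 - 104 C$
$f{\left(B \right)} = \frac{B}{3}$
$\left(Z{\left(3,78 \right)} + f{\left(-22 \right)}\right) \left(b{\left(-187 \right)} - 35254\right) = \left(-143 + \frac{1}{3} \left(-22\right)\right) \left(\left(7 - -19448\right) - 35254\right) = \left(-143 - \frac{22}{3}\right) \left(\left(7 + 19448\right) - 35254\right) = - \frac{451 \left(19455 - 35254\right)}{3} = \left(- \frac{451}{3}\right) \left(-15799\right) = \frac{7125349}{3}$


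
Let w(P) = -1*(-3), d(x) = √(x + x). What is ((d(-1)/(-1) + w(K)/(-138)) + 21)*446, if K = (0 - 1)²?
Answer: 215195/23 - 446*I*√2 ≈ 9356.3 - 630.74*I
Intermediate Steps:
d(x) = √2*√x (d(x) = √(2*x) = √2*√x)
K = 1 (K = (-1)² = 1)
w(P) = 3
((d(-1)/(-1) + w(K)/(-138)) + 21)*446 = (((√2*√(-1))/(-1) + 3/(-138)) + 21)*446 = (((√2*I)*(-1) + 3*(-1/138)) + 21)*446 = (((I*√2)*(-1) - 1/46) + 21)*446 = ((-I*√2 - 1/46) + 21)*446 = ((-1/46 - I*√2) + 21)*446 = (965/46 - I*√2)*446 = 215195/23 - 446*I*√2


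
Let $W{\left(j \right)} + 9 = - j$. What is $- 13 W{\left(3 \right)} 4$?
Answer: $624$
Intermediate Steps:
$W{\left(j \right)} = -9 - j$
$- 13 W{\left(3 \right)} 4 = - 13 \left(-9 - 3\right) 4 = \left(-13\right) \left(-12\right) 4 = 156 \cdot 4 = 624$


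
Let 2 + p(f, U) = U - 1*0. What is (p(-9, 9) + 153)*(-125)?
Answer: -20000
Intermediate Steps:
p(f, U) = -2 + U (p(f, U) = -2 + (U - 1*0) = -2 + (U + 0) = -2 + U)
(p(-9, 9) + 153)*(-125) = ((-2 + 9) + 153)*(-125) = (7 + 153)*(-125) = 160*(-125) = -20000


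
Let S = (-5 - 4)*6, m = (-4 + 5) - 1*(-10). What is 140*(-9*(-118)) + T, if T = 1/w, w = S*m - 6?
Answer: 89207999/600 ≈ 1.4868e+5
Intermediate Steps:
m = 11 (m = 1 + 10 = 11)
S = -54 (S = -9*6 = -54)
w = -600 (w = -54*11 - 6 = -594 - 6 = -600)
T = -1/600 (T = 1/(-600) = -1/600 ≈ -0.0016667)
140*(-9*(-118)) + T = 140*(-9*(-118)) - 1/600 = 140*1062 - 1/600 = 148680 - 1/600 = 89207999/600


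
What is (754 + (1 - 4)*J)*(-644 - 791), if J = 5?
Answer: -1060465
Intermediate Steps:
(754 + (1 - 4)*J)*(-644 - 791) = (754 + (1 - 4)*5)*(-644 - 791) = (754 - 3*5)*(-1435) = (754 - 15)*(-1435) = 739*(-1435) = -1060465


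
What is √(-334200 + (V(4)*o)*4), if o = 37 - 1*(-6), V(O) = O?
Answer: 2*I*√83378 ≈ 577.5*I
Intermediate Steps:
o = 43 (o = 37 + 6 = 43)
√(-334200 + (V(4)*o)*4) = √(-334200 + (4*43)*4) = √(-334200 + 172*4) = √(-334200 + 688) = √(-333512) = 2*I*√83378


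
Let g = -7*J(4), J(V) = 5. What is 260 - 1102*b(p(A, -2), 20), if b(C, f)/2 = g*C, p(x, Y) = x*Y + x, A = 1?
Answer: -76880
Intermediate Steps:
p(x, Y) = x + Y*x (p(x, Y) = Y*x + x = x + Y*x)
g = -35 (g = -7*5 = -35)
b(C, f) = -70*C (b(C, f) = 2*(-35*C) = -70*C)
260 - 1102*b(p(A, -2), 20) = 260 - (-77140)*1*(1 - 2) = 260 - (-77140)*1*(-1) = 260 - (-77140)*(-1) = 260 - 1102*70 = 260 - 77140 = -76880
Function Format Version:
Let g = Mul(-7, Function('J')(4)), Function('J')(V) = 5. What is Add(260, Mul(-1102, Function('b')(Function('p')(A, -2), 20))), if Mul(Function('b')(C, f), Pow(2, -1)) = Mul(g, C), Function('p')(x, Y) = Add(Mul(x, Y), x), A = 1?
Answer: -76880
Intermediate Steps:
Function('p')(x, Y) = Add(x, Mul(Y, x)) (Function('p')(x, Y) = Add(Mul(Y, x), x) = Add(x, Mul(Y, x)))
g = -35 (g = Mul(-7, 5) = -35)
Function('b')(C, f) = Mul(-70, C) (Function('b')(C, f) = Mul(2, Mul(-35, C)) = Mul(-70, C))
Add(260, Mul(-1102, Function('b')(Function('p')(A, -2), 20))) = Add(260, Mul(-1102, Mul(-70, Mul(1, Add(1, -2))))) = Add(260, Mul(-1102, Mul(-70, Mul(1, -1)))) = Add(260, Mul(-1102, Mul(-70, -1))) = Add(260, Mul(-1102, 70)) = Add(260, -77140) = -76880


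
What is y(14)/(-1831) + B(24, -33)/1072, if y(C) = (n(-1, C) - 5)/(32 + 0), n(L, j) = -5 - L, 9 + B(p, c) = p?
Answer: 55533/3925664 ≈ 0.014146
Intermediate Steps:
B(p, c) = -9 + p
y(C) = -9/32 (y(C) = ((-5 - 1*(-1)) - 5)/(32 + 0) = ((-5 + 1) - 5)/32 = (-4 - 5)*(1/32) = -9*1/32 = -9/32)
y(14)/(-1831) + B(24, -33)/1072 = -9/32/(-1831) + (-9 + 24)/1072 = -9/32*(-1/1831) + 15*(1/1072) = 9/58592 + 15/1072 = 55533/3925664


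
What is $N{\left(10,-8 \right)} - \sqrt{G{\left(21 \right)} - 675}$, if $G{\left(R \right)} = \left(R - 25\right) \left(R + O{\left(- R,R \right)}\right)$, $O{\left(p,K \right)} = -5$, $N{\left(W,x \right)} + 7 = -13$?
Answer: $-20 - i \sqrt{739} \approx -20.0 - 27.185 i$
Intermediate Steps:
$N{\left(W,x \right)} = -20$ ($N{\left(W,x \right)} = -7 - 13 = -20$)
$G{\left(R \right)} = \left(-25 + R\right) \left(-5 + R\right)$ ($G{\left(R \right)} = \left(R - 25\right) \left(R - 5\right) = \left(-25 + R\right) \left(-5 + R\right)$)
$N{\left(10,-8 \right)} - \sqrt{G{\left(21 \right)} - 675} = -20 - \sqrt{\left(125 + 21^{2} - 630\right) - 675} = -20 - \sqrt{\left(125 + 441 - 630\right) - 675} = -20 - \sqrt{-64 - 675} = -20 - \sqrt{-739} = -20 - i \sqrt{739}$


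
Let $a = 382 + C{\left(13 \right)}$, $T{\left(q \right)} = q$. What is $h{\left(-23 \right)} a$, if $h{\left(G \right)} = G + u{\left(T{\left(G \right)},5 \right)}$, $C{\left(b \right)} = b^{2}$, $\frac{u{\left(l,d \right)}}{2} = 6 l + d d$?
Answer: $-137199$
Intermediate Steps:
$u{\left(l,d \right)} = 2 d^{2} + 12 l$ ($u{\left(l,d \right)} = 2 \left(6 l + d d\right) = 2 \left(6 l + d^{2}\right) = 2 \left(d^{2} + 6 l\right) = 2 d^{2} + 12 l$)
$h{\left(G \right)} = 50 + 13 G$ ($h{\left(G \right)} = G + \left(2 \cdot 5^{2} + 12 G\right) = G + \left(2 \cdot 25 + 12 G\right) = G + \left(50 + 12 G\right) = 50 + 13 G$)
$a = 551$ ($a = 382 + 13^{2} = 382 + 169 = 551$)
$h{\left(-23 \right)} a = \left(50 + 13 \left(-23\right)\right) 551 = \left(50 - 299\right) 551 = \left(-249\right) 551 = -137199$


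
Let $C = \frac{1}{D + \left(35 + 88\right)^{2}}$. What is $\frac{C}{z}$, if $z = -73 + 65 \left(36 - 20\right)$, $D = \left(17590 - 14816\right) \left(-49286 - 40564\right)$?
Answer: $- \frac{1}{241004221557} \approx -4.1493 \cdot 10^{-12}$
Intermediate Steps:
$D = -249243900$ ($D = 2774 \left(-89850\right) = -249243900$)
$C = - \frac{1}{249228771}$ ($C = \frac{1}{-249243900 + \left(35 + 88\right)^{2}} = \frac{1}{-249243900 + 123^{2}} = \frac{1}{-249243900 + 15129} = \frac{1}{-249228771} = - \frac{1}{249228771} \approx -4.0124 \cdot 10^{-9}$)
$z = 967$ ($z = -73 + 65 \cdot 16 = -73 + 1040 = 967$)
$\frac{C}{z} = - \frac{1}{249228771 \cdot 967} = \left(- \frac{1}{249228771}\right) \frac{1}{967} = - \frac{1}{241004221557}$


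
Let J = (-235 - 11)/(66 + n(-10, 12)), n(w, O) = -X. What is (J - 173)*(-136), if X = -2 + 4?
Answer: 96203/4 ≈ 24051.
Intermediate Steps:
X = 2
n(w, O) = -2 (n(w, O) = -1*2 = -2)
J = -123/32 (J = (-235 - 11)/(66 - 2) = -246/64 = -246*1/64 = -123/32 ≈ -3.8438)
(J - 173)*(-136) = (-123/32 - 173)*(-136) = -5659/32*(-136) = 96203/4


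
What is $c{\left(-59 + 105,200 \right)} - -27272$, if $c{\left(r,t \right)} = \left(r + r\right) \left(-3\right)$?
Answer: $26996$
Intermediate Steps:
$c{\left(r,t \right)} = - 6 r$ ($c{\left(r,t \right)} = 2 r \left(-3\right) = - 6 r$)
$c{\left(-59 + 105,200 \right)} - -27272 = - 6 \left(-59 + 105\right) - -27272 = \left(-6\right) 46 + 27272 = -276 + 27272 = 26996$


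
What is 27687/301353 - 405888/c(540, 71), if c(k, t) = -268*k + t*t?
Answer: 42060952979/14030895229 ≈ 2.9977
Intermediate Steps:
c(k, t) = t**2 - 268*k (c(k, t) = -268*k + t**2 = t**2 - 268*k)
27687/301353 - 405888/c(540, 71) = 27687/301353 - 405888/(71**2 - 268*540) = 27687*(1/301353) - 405888/(5041 - 144720) = 9229/100451 - 405888/(-139679) = 9229/100451 - 405888*(-1/139679) = 9229/100451 + 405888/139679 = 42060952979/14030895229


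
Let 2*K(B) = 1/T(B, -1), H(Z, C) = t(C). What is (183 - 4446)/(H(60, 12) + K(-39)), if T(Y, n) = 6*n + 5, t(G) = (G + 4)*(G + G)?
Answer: -8526/767 ≈ -11.116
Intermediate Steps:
t(G) = 2*G*(4 + G) (t(G) = (4 + G)*(2*G) = 2*G*(4 + G))
H(Z, C) = 2*C*(4 + C)
T(Y, n) = 5 + 6*n
K(B) = -1/2 (K(B) = 1/(2*(5 + 6*(-1))) = 1/(2*(5 - 6)) = (1/2)/(-1) = (1/2)*(-1) = -1/2)
(183 - 4446)/(H(60, 12) + K(-39)) = (183 - 4446)/(2*12*(4 + 12) - 1/2) = -4263/(2*12*16 - 1/2) = -4263/(384 - 1/2) = -4263/767/2 = -4263*2/767 = -8526/767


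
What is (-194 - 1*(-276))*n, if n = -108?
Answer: -8856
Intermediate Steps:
(-194 - 1*(-276))*n = (-194 - 1*(-276))*(-108) = (-194 + 276)*(-108) = 82*(-108) = -8856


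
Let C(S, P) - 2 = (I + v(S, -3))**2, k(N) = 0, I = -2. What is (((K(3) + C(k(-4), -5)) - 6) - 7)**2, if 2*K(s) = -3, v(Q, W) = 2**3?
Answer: 2209/4 ≈ 552.25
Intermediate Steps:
v(Q, W) = 8
K(s) = -3/2 (K(s) = (1/2)*(-3) = -3/2)
C(S, P) = 38 (C(S, P) = 2 + (-2 + 8)**2 = 2 + 6**2 = 2 + 36 = 38)
(((K(3) + C(k(-4), -5)) - 6) - 7)**2 = (((-3/2 + 38) - 6) - 7)**2 = ((73/2 - 6) - 7)**2 = (61/2 - 7)**2 = (47/2)**2 = 2209/4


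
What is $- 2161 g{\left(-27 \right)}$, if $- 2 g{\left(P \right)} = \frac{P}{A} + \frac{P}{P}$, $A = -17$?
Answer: $\frac{47542}{17} \approx 2796.6$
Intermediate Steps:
$g{\left(P \right)} = - \frac{1}{2} + \frac{P}{34}$ ($g{\left(P \right)} = - \frac{\frac{P}{-17} + \frac{P}{P}}{2} = - \frac{P \left(- \frac{1}{17}\right) + 1}{2} = - \frac{- \frac{P}{17} + 1}{2} = - \frac{1 - \frac{P}{17}}{2} = - \frac{1}{2} + \frac{P}{34}$)
$- 2161 g{\left(-27 \right)} = - 2161 \left(- \frac{1}{2} + \frac{1}{34} \left(-27\right)\right) = - 2161 \left(- \frac{1}{2} - \frac{27}{34}\right) = \left(-2161\right) \left(- \frac{22}{17}\right) = \frac{47542}{17}$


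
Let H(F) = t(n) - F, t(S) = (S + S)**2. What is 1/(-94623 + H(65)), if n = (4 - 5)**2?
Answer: -1/94684 ≈ -1.0561e-5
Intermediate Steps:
n = 1 (n = (-1)**2 = 1)
t(S) = 4*S**2 (t(S) = (2*S)**2 = 4*S**2)
H(F) = 4 - F (H(F) = 4*1**2 - F = 4*1 - F = 4 - F)
1/(-94623 + H(65)) = 1/(-94623 + (4 - 1*65)) = 1/(-94623 + (4 - 65)) = 1/(-94623 - 61) = 1/(-94684) = -1/94684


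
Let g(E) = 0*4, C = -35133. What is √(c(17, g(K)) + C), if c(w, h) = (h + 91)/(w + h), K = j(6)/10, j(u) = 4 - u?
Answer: I*√10151890/17 ≈ 187.42*I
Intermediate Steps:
K = -⅕ (K = (4 - 1*6)/10 = (4 - 6)*(⅒) = -2*⅒ = -⅕ ≈ -0.20000)
g(E) = 0
c(w, h) = (91 + h)/(h + w)
√(c(17, g(K)) + C) = √((91 + 0)/(0 + 17) - 35133) = √(91/17 - 35133) = √(-597170/17) = I*√10151890/17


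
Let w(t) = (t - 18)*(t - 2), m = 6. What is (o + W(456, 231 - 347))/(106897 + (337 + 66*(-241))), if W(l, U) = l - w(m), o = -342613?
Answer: -342109/91328 ≈ -3.7459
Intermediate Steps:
w(t) = (-18 + t)*(-2 + t)
W(l, U) = 48 + l (W(l, U) = l - (36 + 6² - 20*6) = l - (36 + 36 - 120) = l - 1*(-48) = l + 48 = 48 + l)
(o + W(456, 231 - 347))/(106897 + (337 + 66*(-241))) = (-342613 + (48 + 456))/(106897 + (337 + 66*(-241))) = (-342613 + 504)/(106897 + (337 - 15906)) = -342109/(106897 - 15569) = -342109/91328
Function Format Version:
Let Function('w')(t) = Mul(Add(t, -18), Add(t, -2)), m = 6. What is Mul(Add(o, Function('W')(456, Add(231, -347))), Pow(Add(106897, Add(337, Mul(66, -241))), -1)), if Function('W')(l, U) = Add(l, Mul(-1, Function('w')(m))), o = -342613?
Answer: Rational(-342109, 91328) ≈ -3.7459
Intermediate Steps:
Function('w')(t) = Mul(Add(-18, t), Add(-2, t))
Function('W')(l, U) = Add(48, l) (Function('W')(l, U) = Add(l, Mul(-1, Add(36, Pow(6, 2), Mul(-20, 6)))) = Add(l, Mul(-1, Add(36, 36, -120))) = Add(l, Mul(-1, -48)) = Add(l, 48) = Add(48, l))
Mul(Add(o, Function('W')(456, Add(231, -347))), Pow(Add(106897, Add(337, Mul(66, -241))), -1)) = Mul(Add(-342613, Add(48, 456)), Pow(Add(106897, Add(337, Mul(66, -241))), -1)) = Mul(Add(-342613, 504), Pow(Add(106897, Add(337, -15906)), -1)) = Mul(-342109, Pow(Add(106897, -15569), -1)) = Mul(-342109, Pow(91328, -1)) = Mul(-342109, Rational(1, 91328)) = Rational(-342109, 91328)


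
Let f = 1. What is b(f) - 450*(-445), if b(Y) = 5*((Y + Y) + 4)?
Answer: 200280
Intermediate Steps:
b(Y) = 20 + 10*Y (b(Y) = 5*(2*Y + 4) = 5*(4 + 2*Y) = 20 + 10*Y)
b(f) - 450*(-445) = (20 + 10*1) - 450*(-445) = (20 + 10) + 200250 = 30 + 200250 = 200280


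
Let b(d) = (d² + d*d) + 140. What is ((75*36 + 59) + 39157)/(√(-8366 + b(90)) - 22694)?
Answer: -475620852/257504831 - 62874*√886/257504831 ≈ -1.8543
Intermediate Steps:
b(d) = 140 + 2*d² (b(d) = (d² + d²) + 140 = 2*d² + 140 = 140 + 2*d²)
((75*36 + 59) + 39157)/(√(-8366 + b(90)) - 22694) = ((75*36 + 59) + 39157)/(√(-8366 + (140 + 2*90²)) - 22694) = ((2700 + 59) + 39157)/(√(-8366 + (140 + 2*8100)) - 22694) = (2759 + 39157)/(√(-8366 + (140 + 16200)) - 22694) = 41916/(√(-8366 + 16340) - 22694) = 41916/(√7974 - 22694) = 41916/(3*√886 - 22694) = 41916/(-22694 + 3*√886)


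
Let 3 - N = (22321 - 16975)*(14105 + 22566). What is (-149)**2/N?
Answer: -22201/196043163 ≈ -0.00011325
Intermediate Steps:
N = -196043163 (N = 3 - (22321 - 16975)*(14105 + 22566) = 3 - 5346*36671 = 3 - 1*196043166 = 3 - 196043166 = -196043163)
(-149)**2/N = (-149)**2/(-196043163) = 22201*(-1/196043163) = -22201/196043163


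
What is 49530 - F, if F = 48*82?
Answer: 45594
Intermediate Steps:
F = 3936
49530 - F = 49530 - 1*3936 = 49530 - 3936 = 45594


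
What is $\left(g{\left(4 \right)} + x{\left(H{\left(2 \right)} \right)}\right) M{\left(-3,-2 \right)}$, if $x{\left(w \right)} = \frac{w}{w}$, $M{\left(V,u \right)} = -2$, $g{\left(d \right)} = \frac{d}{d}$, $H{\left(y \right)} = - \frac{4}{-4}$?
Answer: $-4$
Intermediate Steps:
$H{\left(y \right)} = 1$ ($H{\left(y \right)} = \left(-4\right) \left(- \frac{1}{4}\right) = 1$)
$g{\left(d \right)} = 1$
$x{\left(w \right)} = 1$
$\left(g{\left(4 \right)} + x{\left(H{\left(2 \right)} \right)}\right) M{\left(-3,-2 \right)} = \left(1 + 1\right) \left(-2\right) = 2 \left(-2\right) = -4$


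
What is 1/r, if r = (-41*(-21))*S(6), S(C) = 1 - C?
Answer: -1/4305 ≈ -0.00023229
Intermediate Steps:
r = -4305 (r = (-41*(-21))*(1 - 1*6) = 861*(1 - 6) = 861*(-5) = -4305)
1/r = 1/(-4305) = -1/4305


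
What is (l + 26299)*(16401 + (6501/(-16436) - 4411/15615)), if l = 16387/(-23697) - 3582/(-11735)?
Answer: 15391105620928260951886103/35684908537480650 ≈ 4.3131e+8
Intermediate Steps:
l = -107418791/278084295 (l = 16387*(-1/23697) - 3582*(-1/11735) = -16387/23697 + 3582/11735 = -107418791/278084295 ≈ -0.38628)
(l + 26299)*(16401 + (6501/(-16436) - 4411/15615)) = (-107418791/278084295 + 26299)*(16401 + (6501/(-16436) - 4411/15615)) = 7313231455414*(16401 + (6501*(-1/16436) - 4411*1/15615))/278084295 = 7313231455414*(16401 + (-6501/16436 - 4411/15615))/278084295 = 7313231455414*(16401 - 174012311/256648140)/278084295 = (7313231455414/278084295)*(4209112131829/256648140) = 15391105620928260951886103/35684908537480650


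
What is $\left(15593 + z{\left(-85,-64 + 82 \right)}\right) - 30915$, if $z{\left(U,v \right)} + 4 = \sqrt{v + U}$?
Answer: $-15326 + i \sqrt{67} \approx -15326.0 + 8.1853 i$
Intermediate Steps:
$z{\left(U,v \right)} = -4 + \sqrt{U + v}$ ($z{\left(U,v \right)} = -4 + \sqrt{v + U} = -4 + \sqrt{U + v}$)
$\left(15593 + z{\left(-85,-64 + 82 \right)}\right) - 30915 = \left(15593 - \left(4 - \sqrt{-85 + \left(-64 + 82\right)}\right)\right) - 30915 = \left(15593 - \left(4 - \sqrt{-85 + 18}\right)\right) - 30915 = \left(15593 - \left(4 - \sqrt{-67}\right)\right) - 30915 = \left(15593 - \left(4 - i \sqrt{67}\right)\right) - 30915 = \left(15589 + i \sqrt{67}\right) - 30915 = -15326 + i \sqrt{67}$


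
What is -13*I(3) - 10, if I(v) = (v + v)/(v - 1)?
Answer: -49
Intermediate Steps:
I(v) = 2*v/(-1 + v) (I(v) = (2*v)/(-1 + v) = 2*v/(-1 + v))
-13*I(3) - 10 = -26*3/(-1 + 3) - 10 = -26*3/2 - 10 = -13*3 - 10 = -39 - 10 = -49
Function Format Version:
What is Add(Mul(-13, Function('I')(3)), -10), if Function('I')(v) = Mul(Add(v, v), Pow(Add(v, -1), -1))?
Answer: -49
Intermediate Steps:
Function('I')(v) = Mul(2, v, Pow(Add(-1, v), -1)) (Function('I')(v) = Mul(Mul(2, v), Pow(Add(-1, v), -1)) = Mul(2, v, Pow(Add(-1, v), -1)))
Add(Mul(-13, Function('I')(3)), -10) = Add(Mul(-13, Mul(2, 3, Pow(Add(-1, 3), -1))), -10) = Add(Mul(-13, Mul(2, 3, Pow(2, -1))), -10) = Add(Mul(-13, Mul(2, 3, Rational(1, 2))), -10) = Add(Mul(-13, 3), -10) = Add(-39, -10) = -49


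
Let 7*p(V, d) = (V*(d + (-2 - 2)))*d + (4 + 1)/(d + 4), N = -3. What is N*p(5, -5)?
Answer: -660/7 ≈ -94.286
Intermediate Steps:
p(V, d) = 5/(7*(4 + d)) + V*d*(-4 + d)/7 (p(V, d) = ((V*(d + (-2 - 2)))*d + (4 + 1)/(d + 4))/7 = ((V*(d - 4))*d + 5/(4 + d))/7 = ((V*(-4 + d))*d + 5/(4 + d))/7 = (V*d*(-4 + d) + 5/(4 + d))/7 = (5/(4 + d) + V*d*(-4 + d))/7 = 5/(7*(4 + d)) + V*d*(-4 + d)/7)
N*p(5, -5) = -3*(5 + 5*(-5)**3 - 16*5*(-5))/(7*(4 - 5)) = -3*(5 + 5*(-125) + 400)/(7*(-1)) = -3*(-1)*(5 - 625 + 400)/7 = -3*(-1)*(-220)/7 = -3*220/7 = -660/7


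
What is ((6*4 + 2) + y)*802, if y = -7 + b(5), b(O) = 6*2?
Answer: 24862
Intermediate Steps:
b(O) = 12
y = 5 (y = -7 + 12 = 5)
((6*4 + 2) + y)*802 = ((6*4 + 2) + 5)*802 = ((24 + 2) + 5)*802 = (26 + 5)*802 = 31*802 = 24862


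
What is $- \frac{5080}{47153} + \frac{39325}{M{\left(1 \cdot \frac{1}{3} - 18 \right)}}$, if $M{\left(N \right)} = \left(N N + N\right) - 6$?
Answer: $\frac{1515948895}{11128108} \approx 136.23$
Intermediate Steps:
$M{\left(N \right)} = -6 + N + N^{2}$ ($M{\left(N \right)} = \left(N^{2} + N\right) - 6 = \left(N + N^{2}\right) - 6 = -6 + N + N^{2}$)
$- \frac{5080}{47153} + \frac{39325}{M{\left(1 \cdot \frac{1}{3} - 18 \right)}} = - \frac{5080}{47153} + \frac{39325}{-6 + \left(1 \cdot \frac{1}{3} - 18\right) + \left(1 \cdot \frac{1}{3} - 18\right)^{2}} = \left(-5080\right) \frac{1}{47153} + \frac{39325}{-6 + \left(1 \cdot \frac{1}{3} - 18\right) + \left(1 \cdot \frac{1}{3} - 18\right)^{2}} = - \frac{5080}{47153} + \frac{39325}{-6 + \left(\frac{1}{3} - 18\right) + \left(\frac{1}{3} - 18\right)^{2}} = - \frac{5080}{47153} + \frac{39325}{-6 - \frac{53}{3} + \left(- \frac{53}{3}\right)^{2}} = - \frac{5080}{47153} + \frac{39325}{-6 - \frac{53}{3} + \frac{2809}{9}} = - \frac{5080}{47153} + \frac{39325}{\frac{2596}{9}} = - \frac{5080}{47153} + 39325 \cdot \frac{9}{2596} = - \frac{5080}{47153} + \frac{32175}{236} = \frac{1515948895}{11128108}$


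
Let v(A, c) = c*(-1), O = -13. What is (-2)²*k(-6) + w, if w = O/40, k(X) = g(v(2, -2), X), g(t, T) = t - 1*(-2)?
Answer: 627/40 ≈ 15.675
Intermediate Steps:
v(A, c) = -c
g(t, T) = 2 + t (g(t, T) = t + 2 = 2 + t)
k(X) = 4 (k(X) = 2 - 1*(-2) = 2 + 2 = 4)
w = -13/40 ≈ -0.32500
(-2)²*k(-6) + w = (-2)²*4 - 13/40 = 4*4 - 13/40 = 16 - 13/40 = 627/40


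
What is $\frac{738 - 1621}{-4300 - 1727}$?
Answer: $\frac{883}{6027} \approx 0.14651$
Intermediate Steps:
$\frac{738 - 1621}{-4300 - 1727} = - \frac{883}{-6027} = \left(-883\right) \left(- \frac{1}{6027}\right) = \frac{883}{6027}$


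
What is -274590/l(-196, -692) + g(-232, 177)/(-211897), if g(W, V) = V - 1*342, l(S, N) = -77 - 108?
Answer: 11636965551/7840189 ≈ 1484.3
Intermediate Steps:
l(S, N) = -185
g(W, V) = -342 + V (g(W, V) = V - 342 = -342 + V)
-274590/l(-196, -692) + g(-232, 177)/(-211897) = -274590/(-185) + (-342 + 177)/(-211897) = -274590*(-1/185) - 165*(-1/211897) = 54918/37 + 165/211897 = 11636965551/7840189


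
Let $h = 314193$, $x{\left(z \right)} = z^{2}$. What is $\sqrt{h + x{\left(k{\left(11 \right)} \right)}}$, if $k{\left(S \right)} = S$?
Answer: $\sqrt{314314} \approx 560.64$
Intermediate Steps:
$\sqrt{h + x{\left(k{\left(11 \right)} \right)}} = \sqrt{314193 + 11^{2}} = \sqrt{314193 + 121} = \sqrt{314314}$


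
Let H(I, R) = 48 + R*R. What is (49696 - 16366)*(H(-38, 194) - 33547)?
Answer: 137886210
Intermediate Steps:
H(I, R) = 48 + R**2
(49696 - 16366)*(H(-38, 194) - 33547) = (49696 - 16366)*((48 + 194**2) - 33547) = 33330*((48 + 37636) - 33547) = 33330*(37684 - 33547) = 33330*4137 = 137886210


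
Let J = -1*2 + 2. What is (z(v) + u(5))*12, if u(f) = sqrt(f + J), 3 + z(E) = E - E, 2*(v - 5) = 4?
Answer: -36 + 12*sqrt(5) ≈ -9.1672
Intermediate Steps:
v = 7 (v = 5 + (1/2)*4 = 5 + 2 = 7)
z(E) = -3 (z(E) = -3 + (E - E) = -3 + 0 = -3)
J = 0 (J = -2 + 2 = 0)
u(f) = sqrt(f) (u(f) = sqrt(f + 0) = sqrt(f))
(z(v) + u(5))*12 = (-3 + sqrt(5))*12 = -36 + 12*sqrt(5)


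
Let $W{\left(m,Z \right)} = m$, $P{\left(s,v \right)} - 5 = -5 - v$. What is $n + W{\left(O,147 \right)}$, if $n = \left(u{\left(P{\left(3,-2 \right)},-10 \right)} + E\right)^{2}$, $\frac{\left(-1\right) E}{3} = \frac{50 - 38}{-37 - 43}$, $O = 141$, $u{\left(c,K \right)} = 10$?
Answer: $\frac{100081}{400} \approx 250.2$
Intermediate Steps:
$P{\left(s,v \right)} = - v$ ($P{\left(s,v \right)} = 5 - \left(5 + v\right) = - v$)
$E = \frac{9}{20}$ ($E = - 3 \frac{50 - 38}{-37 - 43} = - 3 \frac{12}{-80} = - 3 \cdot 12 \left(- \frac{1}{80}\right) = \left(-3\right) \left(- \frac{3}{20}\right) = \frac{9}{20} \approx 0.45$)
$n = \frac{43681}{400}$ ($n = \left(10 + \frac{9}{20}\right)^{2} = \left(\frac{209}{20}\right)^{2} = \frac{43681}{400} \approx 109.2$)
$n + W{\left(O,147 \right)} = \frac{43681}{400} + 141 = \frac{100081}{400}$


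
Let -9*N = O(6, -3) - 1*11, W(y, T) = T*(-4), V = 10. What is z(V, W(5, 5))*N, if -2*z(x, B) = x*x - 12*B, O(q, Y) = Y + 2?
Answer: -680/3 ≈ -226.67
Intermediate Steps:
W(y, T) = -4*T
O(q, Y) = 2 + Y
N = 4/3 (N = -((2 - 3) - 1*11)/9 = -(-1 - 11)/9 = -⅑*(-12) = 4/3 ≈ 1.3333)
z(x, B) = 6*B - x²/2 (z(x, B) = -(x*x - 12*B)/2 = -(x² - 12*B)/2 = 6*B - x²/2)
z(V, W(5, 5))*N = (6*(-4*5) - ½*10²)*(4/3) = (6*(-20) - ½*100)*(4/3) = (-120 - 50)*(4/3) = -170*4/3 = -680/3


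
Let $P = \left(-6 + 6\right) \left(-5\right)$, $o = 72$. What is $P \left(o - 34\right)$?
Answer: $0$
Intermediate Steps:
$P = 0$ ($P = 0 \left(-5\right) = 0$)
$P \left(o - 34\right) = 0 \left(72 - 34\right) = 0 \cdot 38 = 0$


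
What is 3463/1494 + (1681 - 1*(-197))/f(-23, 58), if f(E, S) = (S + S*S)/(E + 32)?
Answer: 18550987/2556234 ≈ 7.2572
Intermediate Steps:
f(E, S) = (S + S**2)/(32 + E)
3463/1494 + (1681 - 1*(-197))/f(-23, 58) = 3463/1494 + (1681 - 1*(-197))/((58*(1 + 58)/(32 - 23))) = 3463*(1/1494) + (1681 + 197)/((58*59/9)) = 3463/1494 + 1878/((58*(1/9)*59)) = 3463/1494 + 1878/(3422/9) = 3463/1494 + 1878*(9/3422) = 3463/1494 + 8451/1711 = 18550987/2556234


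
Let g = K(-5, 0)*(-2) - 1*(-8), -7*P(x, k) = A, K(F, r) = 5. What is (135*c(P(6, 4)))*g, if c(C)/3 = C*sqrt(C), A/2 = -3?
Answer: -4860*sqrt(42)/49 ≈ -642.78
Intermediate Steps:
A = -6 (A = 2*(-3) = -6)
P(x, k) = 6/7 (P(x, k) = -1/7*(-6) = 6/7)
g = -2 (g = 5*(-2) - 1*(-8) = -10 + 8 = -2)
c(C) = 3*C**(3/2) (c(C) = 3*(C*sqrt(C)) = 3*C**(3/2))
(135*c(P(6, 4)))*g = (135*(3*(6/7)**(3/2)))*(-2) = (135*(3*(6*sqrt(42)/49)))*(-2) = (135*(18*sqrt(42)/49))*(-2) = (2430*sqrt(42)/49)*(-2) = -4860*sqrt(42)/49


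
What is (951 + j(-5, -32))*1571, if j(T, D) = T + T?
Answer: 1478311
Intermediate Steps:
j(T, D) = 2*T
(951 + j(-5, -32))*1571 = (951 + 2*(-5))*1571 = (951 - 10)*1571 = 941*1571 = 1478311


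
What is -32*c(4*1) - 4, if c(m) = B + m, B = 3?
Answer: -228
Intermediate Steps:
c(m) = 3 + m
-32*c(4*1) - 4 = -32*(3 + 4*1) - 4 = -32*(3 + 4) - 4 = -32*7 - 4 = -224 - 4 = -228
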